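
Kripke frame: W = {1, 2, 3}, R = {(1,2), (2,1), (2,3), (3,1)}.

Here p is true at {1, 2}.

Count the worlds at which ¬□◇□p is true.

1: □◇□p is T. ✗
2: □◇□p is F. ✓
3: □◇□p is F. ✓
Satisfying worlds: {2, 3}.

2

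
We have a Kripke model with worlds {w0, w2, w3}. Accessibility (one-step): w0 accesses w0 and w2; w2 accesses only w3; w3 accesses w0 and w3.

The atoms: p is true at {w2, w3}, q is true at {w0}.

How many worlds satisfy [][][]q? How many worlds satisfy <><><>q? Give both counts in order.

For [][][]q:
w0: successors {w0, w2}; [][]q there: w0:F, w2:F. ✗
w2: successors {w3}; [][]q there: w3:F. ✗
w3: successors {w0, w3}; [][]q there: w0:F, w3:F. ✗
— 0 worlds.
For <><><>q:
w0: successors {w0, w2}; <><>q there: w0:T, w2:T. ✓
w2: successors {w3}; <><>q there: w3:T. ✓
w3: successors {w0, w3}; <><>q there: w0:T, w3:T. ✓
— 3 worlds.

0 and 3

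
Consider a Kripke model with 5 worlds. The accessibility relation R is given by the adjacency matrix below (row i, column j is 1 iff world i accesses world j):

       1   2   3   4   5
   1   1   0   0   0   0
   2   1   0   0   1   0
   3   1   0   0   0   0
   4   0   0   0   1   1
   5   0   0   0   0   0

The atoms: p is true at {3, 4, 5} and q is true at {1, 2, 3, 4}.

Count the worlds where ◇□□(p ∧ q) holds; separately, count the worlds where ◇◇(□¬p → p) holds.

For ◇□□(p ∧ q):
1: successors {1}; □□(p ∧ q) there: 1:F. ✗
2: successors {1, 4}; □□(p ∧ q) there: 1:F, 4:F. ✗
3: successors {1}; □□(p ∧ q) there: 1:F. ✗
4: successors {4, 5}; □□(p ∧ q) there: 4:F, 5:T. ✓
5: no successors, so ◇□□(p ∧ q) fails. ✗
— 1 world.
For ◇◇(□¬p → p):
1: successors {1}; ◇(□¬p → p) there: 1:F. ✗
2: successors {1, 4}; ◇(□¬p → p) there: 1:F, 4:T. ✓
3: successors {1}; ◇(□¬p → p) there: 1:F. ✗
4: successors {4, 5}; ◇(□¬p → p) there: 4:T, 5:F. ✓
5: no successors, so ◇◇(□¬p → p) fails. ✗
— 2 worlds.

1 and 2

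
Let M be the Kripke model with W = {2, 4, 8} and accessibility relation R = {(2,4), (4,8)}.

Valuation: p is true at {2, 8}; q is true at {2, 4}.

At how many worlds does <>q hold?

2: successors {4}; q there: 4:T. ✓
4: successors {8}; q there: 8:F. ✗
8: no successors, so <>q fails. ✗
Satisfying worlds: {2}.

1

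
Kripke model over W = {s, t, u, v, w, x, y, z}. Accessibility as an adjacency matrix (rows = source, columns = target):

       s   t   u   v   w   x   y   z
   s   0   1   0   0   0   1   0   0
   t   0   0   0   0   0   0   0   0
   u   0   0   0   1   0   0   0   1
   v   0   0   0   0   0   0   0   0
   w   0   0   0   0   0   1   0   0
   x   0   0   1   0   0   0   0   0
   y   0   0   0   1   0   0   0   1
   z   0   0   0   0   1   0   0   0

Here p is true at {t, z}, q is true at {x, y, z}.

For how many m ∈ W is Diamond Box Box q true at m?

s: successors {t, x}; Box Box q there: t:T, x:F. ✓
t: no successors, so Diamond Box Box q fails. ✗
u: successors {v, z}; Box Box q there: v:T, z:T. ✓
v: no successors, so Diamond Box Box q fails. ✗
w: successors {x}; Box Box q there: x:F. ✗
x: successors {u}; Box Box q there: u:F. ✗
y: successors {v, z}; Box Box q there: v:T, z:T. ✓
z: successors {w}; Box Box q there: w:F. ✗
Satisfying worlds: {s, u, y}.

3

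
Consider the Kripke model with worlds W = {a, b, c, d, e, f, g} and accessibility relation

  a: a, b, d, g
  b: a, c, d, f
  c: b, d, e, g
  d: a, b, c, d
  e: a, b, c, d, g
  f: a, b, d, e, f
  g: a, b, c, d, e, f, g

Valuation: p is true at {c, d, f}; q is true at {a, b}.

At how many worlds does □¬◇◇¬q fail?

a: successors {a, b, d, g}; ¬◇◇¬q there: a:F, b:F, d:F, g:F. ✗
b: successors {a, c, d, f}; ¬◇◇¬q there: a:F, c:F, d:F, f:F. ✗
c: successors {b, d, e, g}; ¬◇◇¬q there: b:F, d:F, e:F, g:F. ✗
d: successors {a, b, c, d}; ¬◇◇¬q there: a:F, b:F, c:F, d:F. ✗
e: successors {a, b, c, d, g}; ¬◇◇¬q there: a:F, b:F, c:F, d:F, g:F. ✗
f: successors {a, b, d, e, f}; ¬◇◇¬q there: a:F, b:F, d:F, e:F, f:F. ✗
g: successors {a, b, c, d, e, f, g}; ¬◇◇¬q there: a:F, b:F, c:F, d:F, e:F, f:F, g:F. ✗
Satisfying worlds: ∅.
So □¬◇◇¬q fails at the other 7 worlds.

7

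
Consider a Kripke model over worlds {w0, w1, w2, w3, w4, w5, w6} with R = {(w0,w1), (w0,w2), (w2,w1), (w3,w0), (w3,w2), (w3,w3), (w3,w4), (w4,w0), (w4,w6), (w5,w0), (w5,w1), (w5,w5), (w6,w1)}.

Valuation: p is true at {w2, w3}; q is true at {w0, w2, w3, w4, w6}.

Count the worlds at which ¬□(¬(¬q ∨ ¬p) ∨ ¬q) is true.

w0: □(¬(¬q ∨ ¬p) ∨ ¬q) is T. ✗
w1: □(¬(¬q ∨ ¬p) ∨ ¬q) is T. ✗
w2: □(¬(¬q ∨ ¬p) ∨ ¬q) is T. ✗
w3: □(¬(¬q ∨ ¬p) ∨ ¬q) is F. ✓
w4: □(¬(¬q ∨ ¬p) ∨ ¬q) is F. ✓
w5: □(¬(¬q ∨ ¬p) ∨ ¬q) is F. ✓
w6: □(¬(¬q ∨ ¬p) ∨ ¬q) is T. ✗
Satisfying worlds: {w3, w4, w5}.

3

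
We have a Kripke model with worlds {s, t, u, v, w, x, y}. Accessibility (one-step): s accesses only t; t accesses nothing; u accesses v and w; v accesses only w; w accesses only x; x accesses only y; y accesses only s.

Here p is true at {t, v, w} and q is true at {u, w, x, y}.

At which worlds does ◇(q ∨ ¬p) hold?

s: successors {t}; q ∨ ¬p there: t:F. ✗
t: no successors, so ◇(q ∨ ¬p) fails. ✗
u: successors {v, w}; q ∨ ¬p there: v:F, w:T. ✓
v: successors {w}; q ∨ ¬p there: w:T. ✓
w: successors {x}; q ∨ ¬p there: x:T. ✓
x: successors {y}; q ∨ ¬p there: y:T. ✓
y: successors {s}; q ∨ ¬p there: s:T. ✓

{u, v, w, x, y}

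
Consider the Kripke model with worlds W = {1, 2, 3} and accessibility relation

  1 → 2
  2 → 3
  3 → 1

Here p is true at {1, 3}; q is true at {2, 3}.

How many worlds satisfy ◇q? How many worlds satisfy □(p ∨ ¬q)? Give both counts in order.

For ◇q:
1: successors {2}; q there: 2:T. ✓
2: successors {3}; q there: 3:T. ✓
3: successors {1}; q there: 1:F. ✗
— 2 worlds.
For □(p ∨ ¬q):
1: successors {2}; p ∨ ¬q there: 2:F. ✗
2: successors {3}; p ∨ ¬q there: 3:T. ✓
3: successors {1}; p ∨ ¬q there: 1:T. ✓
— 2 worlds.

2 and 2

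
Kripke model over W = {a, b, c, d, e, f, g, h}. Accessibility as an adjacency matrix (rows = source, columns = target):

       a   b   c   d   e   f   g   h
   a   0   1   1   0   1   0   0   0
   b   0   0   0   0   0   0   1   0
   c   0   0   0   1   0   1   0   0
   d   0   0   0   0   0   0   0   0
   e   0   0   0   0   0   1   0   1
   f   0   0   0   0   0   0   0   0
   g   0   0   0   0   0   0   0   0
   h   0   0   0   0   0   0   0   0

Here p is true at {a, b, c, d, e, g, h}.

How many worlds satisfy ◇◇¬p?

a: successors {b, c, e}; ◇¬p there: b:F, c:T, e:T. ✓
b: successors {g}; ◇¬p there: g:F. ✗
c: successors {d, f}; ◇¬p there: d:F, f:F. ✗
d: no successors, so ◇◇¬p fails. ✗
e: successors {f, h}; ◇¬p there: f:F, h:F. ✗
f: no successors, so ◇◇¬p fails. ✗
g: no successors, so ◇◇¬p fails. ✗
h: no successors, so ◇◇¬p fails. ✗
Satisfying worlds: {a}.

1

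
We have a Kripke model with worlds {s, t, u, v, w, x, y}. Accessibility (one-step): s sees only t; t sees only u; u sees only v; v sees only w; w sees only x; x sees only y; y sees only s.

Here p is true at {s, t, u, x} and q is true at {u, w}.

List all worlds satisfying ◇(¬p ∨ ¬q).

s: successors {t}; ¬p ∨ ¬q there: t:T. ✓
t: successors {u}; ¬p ∨ ¬q there: u:F. ✗
u: successors {v}; ¬p ∨ ¬q there: v:T. ✓
v: successors {w}; ¬p ∨ ¬q there: w:T. ✓
w: successors {x}; ¬p ∨ ¬q there: x:T. ✓
x: successors {y}; ¬p ∨ ¬q there: y:T. ✓
y: successors {s}; ¬p ∨ ¬q there: s:T. ✓

{s, u, v, w, x, y}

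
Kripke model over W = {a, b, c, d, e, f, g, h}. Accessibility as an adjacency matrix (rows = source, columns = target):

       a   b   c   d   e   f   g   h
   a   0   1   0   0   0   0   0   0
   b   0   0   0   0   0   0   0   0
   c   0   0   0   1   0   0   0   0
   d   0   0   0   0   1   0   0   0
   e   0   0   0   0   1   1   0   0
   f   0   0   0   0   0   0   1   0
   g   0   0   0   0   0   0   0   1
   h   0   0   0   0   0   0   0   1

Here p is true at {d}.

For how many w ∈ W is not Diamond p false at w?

a: Diamond p is F. ✓
b: Diamond p is F. ✓
c: Diamond p is T. ✗
d: Diamond p is F. ✓
e: Diamond p is F. ✓
f: Diamond p is F. ✓
g: Diamond p is F. ✓
h: Diamond p is F. ✓
Satisfying worlds: {a, b, d, e, f, g, h}.
So not Diamond p fails at the other 1 world.

1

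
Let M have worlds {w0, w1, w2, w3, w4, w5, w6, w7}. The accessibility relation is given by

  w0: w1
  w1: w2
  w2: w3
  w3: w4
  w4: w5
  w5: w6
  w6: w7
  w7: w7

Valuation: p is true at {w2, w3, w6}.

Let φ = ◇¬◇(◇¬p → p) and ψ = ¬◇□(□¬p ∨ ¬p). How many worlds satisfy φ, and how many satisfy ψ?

For ◇¬◇(◇¬p → p):
w0: successors {w1}; ¬◇(◇¬p → p) there: w1:F. ✗
w1: successors {w2}; ¬◇(◇¬p → p) there: w2:F. ✗
w2: successors {w3}; ¬◇(◇¬p → p) there: w3:T. ✓
w3: successors {w4}; ¬◇(◇¬p → p) there: w4:F. ✗
w4: successors {w5}; ¬◇(◇¬p → p) there: w5:F. ✗
w5: successors {w6}; ¬◇(◇¬p → p) there: w6:T. ✓
w6: successors {w7}; ¬◇(◇¬p → p) there: w7:T. ✓
w7: successors {w7}; ¬◇(◇¬p → p) there: w7:T. ✓
— 4 worlds.
For ¬◇□(□¬p ∨ ¬p):
w0: ◇□(□¬p ∨ ¬p) is F. ✓
w1: ◇□(□¬p ∨ ¬p) is T. ✗
w2: ◇□(□¬p ∨ ¬p) is T. ✗
w3: ◇□(□¬p ∨ ¬p) is T. ✗
w4: ◇□(□¬p ∨ ¬p) is T. ✗
w5: ◇□(□¬p ∨ ¬p) is T. ✗
w6: ◇□(□¬p ∨ ¬p) is T. ✗
w7: ◇□(□¬p ∨ ¬p) is T. ✗
— 1 world.

4 and 1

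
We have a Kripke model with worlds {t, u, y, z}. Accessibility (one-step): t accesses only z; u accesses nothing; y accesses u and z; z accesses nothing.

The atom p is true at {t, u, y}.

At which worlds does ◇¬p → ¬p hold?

t: ◇¬p is T, ¬p is F. ✗
u: ◇¬p is F, ¬p is F. ✓
y: ◇¬p is T, ¬p is F. ✗
z: ◇¬p is F, ¬p is T. ✓

{u, z}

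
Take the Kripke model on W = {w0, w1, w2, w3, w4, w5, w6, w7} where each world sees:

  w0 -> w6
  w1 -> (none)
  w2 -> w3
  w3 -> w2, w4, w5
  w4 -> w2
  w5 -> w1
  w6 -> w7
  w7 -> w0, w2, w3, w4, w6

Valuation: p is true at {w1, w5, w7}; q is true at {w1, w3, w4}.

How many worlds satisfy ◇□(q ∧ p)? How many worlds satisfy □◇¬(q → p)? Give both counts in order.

For ◇□(q ∧ p):
w0: successors {w6}; □(q ∧ p) there: w6:F. ✗
w1: no successors, so ◇□(q ∧ p) fails. ✗
w2: successors {w3}; □(q ∧ p) there: w3:F. ✗
w3: successors {w2, w4, w5}; □(q ∧ p) there: w2:F, w4:F, w5:T. ✓
w4: successors {w2}; □(q ∧ p) there: w2:F. ✗
w5: successors {w1}; □(q ∧ p) there: w1:T. ✓
w6: successors {w7}; □(q ∧ p) there: w7:F. ✗
w7: successors {w0, w2, w3, w4, w6}; □(q ∧ p) there: w0:F, w2:F, w3:F, w4:F, w6:F. ✗
— 2 worlds.
For □◇¬(q → p):
w0: successors {w6}; ◇¬(q → p) there: w6:F. ✗
w1: no successors, so □◇¬(q → p) holds vacuously. ✓
w2: successors {w3}; ◇¬(q → p) there: w3:T. ✓
w3: successors {w2, w4, w5}; ◇¬(q → p) there: w2:T, w4:F, w5:F. ✗
w4: successors {w2}; ◇¬(q → p) there: w2:T. ✓
w5: successors {w1}; ◇¬(q → p) there: w1:F. ✗
w6: successors {w7}; ◇¬(q → p) there: w7:T. ✓
w7: successors {w0, w2, w3, w4, w6}; ◇¬(q → p) there: w0:F, w2:T, w3:T, w4:F, w6:F. ✗
— 4 worlds.

2 and 4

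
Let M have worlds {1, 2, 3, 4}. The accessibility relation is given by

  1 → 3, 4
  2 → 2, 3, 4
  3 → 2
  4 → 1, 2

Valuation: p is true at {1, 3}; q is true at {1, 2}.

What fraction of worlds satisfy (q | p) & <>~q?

1: q | p is T, <>~q is T. ✓
2: q | p is T, <>~q is T. ✓
3: q | p is T, <>~q is F. ✗
4: q | p is F, <>~q is F. ✗
That's 2 of 4 worlds, so 2/4 = 1/2.

1/2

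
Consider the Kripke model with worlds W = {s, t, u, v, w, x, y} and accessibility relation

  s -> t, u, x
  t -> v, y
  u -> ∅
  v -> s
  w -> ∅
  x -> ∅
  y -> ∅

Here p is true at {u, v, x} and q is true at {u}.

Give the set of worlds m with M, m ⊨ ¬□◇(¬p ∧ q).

s: □◇(¬p ∧ q) is F. ✓
t: □◇(¬p ∧ q) is F. ✓
u: □◇(¬p ∧ q) is T. ✗
v: □◇(¬p ∧ q) is F. ✓
w: □◇(¬p ∧ q) is T. ✗
x: □◇(¬p ∧ q) is T. ✗
y: □◇(¬p ∧ q) is T. ✗

{s, t, v}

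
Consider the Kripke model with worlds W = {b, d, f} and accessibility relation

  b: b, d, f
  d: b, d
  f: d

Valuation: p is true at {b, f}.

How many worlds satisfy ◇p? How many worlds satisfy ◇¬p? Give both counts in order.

2 and 3

For ◇p:
b: successors {b, d, f}; p there: b:T, d:F, f:T. ✓
d: successors {b, d}; p there: b:T, d:F. ✓
f: successors {d}; p there: d:F. ✗
— 2 worlds.
For ◇¬p:
b: successors {b, d, f}; ¬p there: b:F, d:T, f:F. ✓
d: successors {b, d}; ¬p there: b:F, d:T. ✓
f: successors {d}; ¬p there: d:T. ✓
— 3 worlds.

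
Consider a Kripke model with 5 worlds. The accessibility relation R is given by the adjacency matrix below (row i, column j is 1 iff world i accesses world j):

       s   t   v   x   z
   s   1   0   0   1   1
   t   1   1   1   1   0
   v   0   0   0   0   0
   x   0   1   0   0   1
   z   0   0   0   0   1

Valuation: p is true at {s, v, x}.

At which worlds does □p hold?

s: successors {s, x, z}; p there: s:T, x:T, z:F. ✗
t: successors {s, t, v, x}; p there: s:T, t:F, v:T, x:T. ✗
v: no successors, so □p holds vacuously. ✓
x: successors {t, z}; p there: t:F, z:F. ✗
z: successors {z}; p there: z:F. ✗

{v}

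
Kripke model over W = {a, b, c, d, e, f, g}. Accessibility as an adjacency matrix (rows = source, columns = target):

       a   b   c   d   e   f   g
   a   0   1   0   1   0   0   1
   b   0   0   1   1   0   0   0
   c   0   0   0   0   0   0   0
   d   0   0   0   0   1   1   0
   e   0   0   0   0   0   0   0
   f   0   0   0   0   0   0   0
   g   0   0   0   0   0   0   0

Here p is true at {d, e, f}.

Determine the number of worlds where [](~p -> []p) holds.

6

a: successors {b, d, g}; ~p -> []p there: b:F, d:T, g:T. ✗
b: successors {c, d}; ~p -> []p there: c:T, d:T. ✓
c: no successors, so [](~p -> []p) holds vacuously. ✓
d: successors {e, f}; ~p -> []p there: e:T, f:T. ✓
e: no successors, so [](~p -> []p) holds vacuously. ✓
f: no successors, so [](~p -> []p) holds vacuously. ✓
g: no successors, so [](~p -> []p) holds vacuously. ✓
Satisfying worlds: {b, c, d, e, f, g}.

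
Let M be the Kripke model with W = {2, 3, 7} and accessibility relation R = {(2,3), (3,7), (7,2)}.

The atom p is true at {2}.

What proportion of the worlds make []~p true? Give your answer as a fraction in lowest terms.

2: successors {3}; ~p there: 3:T. ✓
3: successors {7}; ~p there: 7:T. ✓
7: successors {2}; ~p there: 2:F. ✗
That's 2 of 3 worlds, so 2/3.

2/3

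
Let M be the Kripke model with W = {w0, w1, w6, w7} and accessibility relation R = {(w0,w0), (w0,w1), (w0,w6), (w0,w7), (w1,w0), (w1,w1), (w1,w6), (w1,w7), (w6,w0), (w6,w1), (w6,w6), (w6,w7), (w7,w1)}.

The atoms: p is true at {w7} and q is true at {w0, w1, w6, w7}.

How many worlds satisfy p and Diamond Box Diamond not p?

w0: p is F, Diamond Box Diamond not p is T. ✗
w1: p is F, Diamond Box Diamond not p is T. ✗
w6: p is F, Diamond Box Diamond not p is T. ✗
w7: p is T, Diamond Box Diamond not p is T. ✓
Satisfying worlds: {w7}.

1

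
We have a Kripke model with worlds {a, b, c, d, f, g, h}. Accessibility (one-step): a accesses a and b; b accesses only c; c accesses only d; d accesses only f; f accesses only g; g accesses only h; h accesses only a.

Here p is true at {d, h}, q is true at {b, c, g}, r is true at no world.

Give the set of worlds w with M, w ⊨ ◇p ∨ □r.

a: ◇p is F, □r is F. ✗
b: ◇p is F, □r is F. ✗
c: ◇p is T, □r is F. ✓
d: ◇p is F, □r is F. ✗
f: ◇p is F, □r is F. ✗
g: ◇p is T, □r is F. ✓
h: ◇p is F, □r is F. ✗

{c, g}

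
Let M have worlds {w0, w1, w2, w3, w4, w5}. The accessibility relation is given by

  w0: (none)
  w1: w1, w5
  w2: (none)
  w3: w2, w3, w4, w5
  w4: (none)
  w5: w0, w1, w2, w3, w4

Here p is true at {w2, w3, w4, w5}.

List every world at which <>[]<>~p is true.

{w1, w3, w5}

w0: no successors, so <>[]<>~p fails. ✗
w1: successors {w1, w5}; []<>~p there: w1:T, w5:F. ✓
w2: no successors, so <>[]<>~p fails. ✗
w3: successors {w2, w3, w4, w5}; []<>~p there: w2:T, w3:F, w4:T, w5:F. ✓
w4: no successors, so <>[]<>~p fails. ✗
w5: successors {w0, w1, w2, w3, w4}; []<>~p there: w0:T, w1:T, w2:T, w3:F, w4:T. ✓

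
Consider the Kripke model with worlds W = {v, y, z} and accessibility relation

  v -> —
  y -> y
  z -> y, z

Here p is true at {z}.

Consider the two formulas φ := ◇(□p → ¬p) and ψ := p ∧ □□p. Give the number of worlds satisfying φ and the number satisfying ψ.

For ◇(□p → ¬p):
v: no successors, so ◇(□p → ¬p) fails. ✗
y: successors {y}; □p → ¬p there: y:T. ✓
z: successors {y, z}; □p → ¬p there: y:T, z:T. ✓
— 2 worlds.
For p ∧ □□p:
v: p is F, □□p is T. ✗
y: p is F, □□p is F. ✗
z: p is T, □□p is F. ✗
— 0 worlds.

2 and 0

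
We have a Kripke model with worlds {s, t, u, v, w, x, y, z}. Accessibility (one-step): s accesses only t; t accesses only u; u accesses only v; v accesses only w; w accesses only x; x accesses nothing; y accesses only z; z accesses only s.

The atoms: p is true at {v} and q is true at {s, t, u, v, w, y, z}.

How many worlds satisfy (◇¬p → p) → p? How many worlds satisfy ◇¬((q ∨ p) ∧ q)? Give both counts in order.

For (◇¬p → p) → p:
s: ◇¬p → p is F, p is F. ✓
t: ◇¬p → p is F, p is F. ✓
u: ◇¬p → p is T, p is F. ✗
v: ◇¬p → p is T, p is T. ✓
w: ◇¬p → p is F, p is F. ✓
x: ◇¬p → p is T, p is F. ✗
y: ◇¬p → p is F, p is F. ✓
z: ◇¬p → p is F, p is F. ✓
— 6 worlds.
For ◇¬((q ∨ p) ∧ q):
s: successors {t}; ¬((q ∨ p) ∧ q) there: t:F. ✗
t: successors {u}; ¬((q ∨ p) ∧ q) there: u:F. ✗
u: successors {v}; ¬((q ∨ p) ∧ q) there: v:F. ✗
v: successors {w}; ¬((q ∨ p) ∧ q) there: w:F. ✗
w: successors {x}; ¬((q ∨ p) ∧ q) there: x:T. ✓
x: no successors, so ◇¬((q ∨ p) ∧ q) fails. ✗
y: successors {z}; ¬((q ∨ p) ∧ q) there: z:F. ✗
z: successors {s}; ¬((q ∨ p) ∧ q) there: s:F. ✗
— 1 world.

6 and 1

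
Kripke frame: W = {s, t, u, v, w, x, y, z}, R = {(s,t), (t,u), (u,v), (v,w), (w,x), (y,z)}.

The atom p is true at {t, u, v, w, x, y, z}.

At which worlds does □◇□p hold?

s: successors {t}; ◇□p there: t:T. ✓
t: successors {u}; ◇□p there: u:T. ✓
u: successors {v}; ◇□p there: v:T. ✓
v: successors {w}; ◇□p there: w:T. ✓
w: successors {x}; ◇□p there: x:F. ✗
x: no successors, so □◇□p holds vacuously. ✓
y: successors {z}; ◇□p there: z:F. ✗
z: no successors, so □◇□p holds vacuously. ✓

{s, t, u, v, x, z}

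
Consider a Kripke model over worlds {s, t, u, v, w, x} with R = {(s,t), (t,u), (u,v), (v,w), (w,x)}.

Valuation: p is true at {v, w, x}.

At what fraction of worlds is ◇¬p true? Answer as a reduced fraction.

s: successors {t}; ¬p there: t:T. ✓
t: successors {u}; ¬p there: u:T. ✓
u: successors {v}; ¬p there: v:F. ✗
v: successors {w}; ¬p there: w:F. ✗
w: successors {x}; ¬p there: x:F. ✗
x: no successors, so ◇¬p fails. ✗
That's 2 of 6 worlds, so 2/6 = 1/3.

1/3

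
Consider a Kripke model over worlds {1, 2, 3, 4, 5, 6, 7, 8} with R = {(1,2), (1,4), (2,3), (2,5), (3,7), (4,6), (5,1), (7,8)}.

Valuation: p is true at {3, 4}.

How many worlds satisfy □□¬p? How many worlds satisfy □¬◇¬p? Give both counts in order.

For □□¬p:
1: successors {2, 4}; □¬p there: 2:F, 4:T. ✗
2: successors {3, 5}; □¬p there: 3:T, 5:T. ✓
3: successors {7}; □¬p there: 7:T. ✓
4: successors {6}; □¬p there: 6:T. ✓
5: successors {1}; □¬p there: 1:F. ✗
6: no successors, so □□¬p holds vacuously. ✓
7: successors {8}; □¬p there: 8:T. ✓
8: no successors, so □□¬p holds vacuously. ✓
— 6 worlds.
For □¬◇¬p:
1: successors {2, 4}; ¬◇¬p there: 2:F, 4:F. ✗
2: successors {3, 5}; ¬◇¬p there: 3:F, 5:F. ✗
3: successors {7}; ¬◇¬p there: 7:F. ✗
4: successors {6}; ¬◇¬p there: 6:T. ✓
5: successors {1}; ¬◇¬p there: 1:F. ✗
6: no successors, so □¬◇¬p holds vacuously. ✓
7: successors {8}; ¬◇¬p there: 8:T. ✓
8: no successors, so □¬◇¬p holds vacuously. ✓
— 4 worlds.

6 and 4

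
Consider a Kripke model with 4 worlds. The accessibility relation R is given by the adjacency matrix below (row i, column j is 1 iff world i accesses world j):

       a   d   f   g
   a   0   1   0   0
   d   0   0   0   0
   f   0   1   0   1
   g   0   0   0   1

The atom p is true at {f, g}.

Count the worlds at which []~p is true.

a: successors {d}; ~p there: d:T. ✓
d: no successors, so []~p holds vacuously. ✓
f: successors {d, g}; ~p there: d:T, g:F. ✗
g: successors {g}; ~p there: g:F. ✗
Satisfying worlds: {a, d}.

2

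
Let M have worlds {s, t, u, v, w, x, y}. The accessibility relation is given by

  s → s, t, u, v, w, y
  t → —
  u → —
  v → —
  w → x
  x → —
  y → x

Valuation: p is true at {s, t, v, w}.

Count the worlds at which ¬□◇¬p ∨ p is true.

s: ¬□◇¬p is T, p is T. ✓
t: ¬□◇¬p is F, p is T. ✓
u: ¬□◇¬p is F, p is F. ✗
v: ¬□◇¬p is F, p is T. ✓
w: ¬□◇¬p is T, p is T. ✓
x: ¬□◇¬p is F, p is F. ✗
y: ¬□◇¬p is T, p is F. ✓
Satisfying worlds: {s, t, v, w, y}.

5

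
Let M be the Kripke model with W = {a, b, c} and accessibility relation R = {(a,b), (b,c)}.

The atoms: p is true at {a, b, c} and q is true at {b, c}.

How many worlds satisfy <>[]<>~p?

a: successors {b}; []<>~p there: b:F. ✗
b: successors {c}; []<>~p there: c:T. ✓
c: no successors, so <>[]<>~p fails. ✗
Satisfying worlds: {b}.

1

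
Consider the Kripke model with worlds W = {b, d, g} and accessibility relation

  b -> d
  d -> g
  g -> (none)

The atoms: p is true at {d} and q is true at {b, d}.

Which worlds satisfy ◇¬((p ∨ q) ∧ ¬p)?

{b, d}

b: successors {d}; ¬((p ∨ q) ∧ ¬p) there: d:T. ✓
d: successors {g}; ¬((p ∨ q) ∧ ¬p) there: g:T. ✓
g: no successors, so ◇¬((p ∨ q) ∧ ¬p) fails. ✗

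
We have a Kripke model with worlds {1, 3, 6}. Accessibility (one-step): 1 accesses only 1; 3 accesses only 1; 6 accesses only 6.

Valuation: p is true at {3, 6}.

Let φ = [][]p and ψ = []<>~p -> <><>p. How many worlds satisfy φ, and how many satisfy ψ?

1 and 1

For [][]p:
1: successors {1}; []p there: 1:F. ✗
3: successors {1}; []p there: 1:F. ✗
6: successors {6}; []p there: 6:T. ✓
— 1 world.
For []<>~p -> <><>p:
1: []<>~p is T, <><>p is F. ✗
3: []<>~p is T, <><>p is F. ✗
6: []<>~p is F, <><>p is T. ✓
— 1 world.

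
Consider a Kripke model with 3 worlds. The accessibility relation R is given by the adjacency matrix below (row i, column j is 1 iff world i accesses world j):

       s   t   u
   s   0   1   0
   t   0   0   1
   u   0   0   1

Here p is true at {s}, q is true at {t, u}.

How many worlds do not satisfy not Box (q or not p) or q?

1

s: not Box (q or not p) is F, q is F. ✗
t: not Box (q or not p) is F, q is T. ✓
u: not Box (q or not p) is F, q is T. ✓
Satisfying worlds: {t, u}.
So not Box (q or not p) or q fails at the other 1 world.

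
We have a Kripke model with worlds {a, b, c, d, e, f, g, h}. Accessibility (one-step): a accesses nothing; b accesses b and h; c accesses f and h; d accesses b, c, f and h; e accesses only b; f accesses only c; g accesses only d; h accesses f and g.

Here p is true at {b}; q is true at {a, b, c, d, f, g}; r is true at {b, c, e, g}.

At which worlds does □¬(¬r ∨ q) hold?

a: no successors, so □¬(¬r ∨ q) holds vacuously. ✓
b: successors {b, h}; ¬(¬r ∨ q) there: b:F, h:F. ✗
c: successors {f, h}; ¬(¬r ∨ q) there: f:F, h:F. ✗
d: successors {b, c, f, h}; ¬(¬r ∨ q) there: b:F, c:F, f:F, h:F. ✗
e: successors {b}; ¬(¬r ∨ q) there: b:F. ✗
f: successors {c}; ¬(¬r ∨ q) there: c:F. ✗
g: successors {d}; ¬(¬r ∨ q) there: d:F. ✗
h: successors {f, g}; ¬(¬r ∨ q) there: f:F, g:F. ✗

{a}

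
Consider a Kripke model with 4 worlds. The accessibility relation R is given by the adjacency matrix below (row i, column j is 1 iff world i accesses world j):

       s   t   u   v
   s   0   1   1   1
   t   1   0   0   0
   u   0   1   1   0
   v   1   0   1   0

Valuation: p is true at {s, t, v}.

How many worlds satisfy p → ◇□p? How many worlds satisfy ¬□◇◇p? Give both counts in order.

For p → ◇□p:
s: p is T, ◇□p is T. ✓
t: p is T, ◇□p is F. ✗
u: p is F, ◇□p is T. ✓
v: p is T, ◇□p is F. ✗
— 2 worlds.
For ¬□◇◇p:
s: □◇◇p is T. ✗
t: □◇◇p is T. ✗
u: □◇◇p is T. ✗
v: □◇◇p is T. ✗
— 0 worlds.

2 and 0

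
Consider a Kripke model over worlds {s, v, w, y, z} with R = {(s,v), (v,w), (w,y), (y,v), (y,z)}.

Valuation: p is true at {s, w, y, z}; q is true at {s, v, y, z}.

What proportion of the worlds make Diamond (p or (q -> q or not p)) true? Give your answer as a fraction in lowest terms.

s: successors {v}; p or (q -> q or not p) there: v:T. ✓
v: successors {w}; p or (q -> q or not p) there: w:T. ✓
w: successors {y}; p or (q -> q or not p) there: y:T. ✓
y: successors {v, z}; p or (q -> q or not p) there: v:T, z:T. ✓
z: no successors, so Diamond (p or (q -> q or not p)) fails. ✗
That's 4 of 5 worlds, so 4/5.

4/5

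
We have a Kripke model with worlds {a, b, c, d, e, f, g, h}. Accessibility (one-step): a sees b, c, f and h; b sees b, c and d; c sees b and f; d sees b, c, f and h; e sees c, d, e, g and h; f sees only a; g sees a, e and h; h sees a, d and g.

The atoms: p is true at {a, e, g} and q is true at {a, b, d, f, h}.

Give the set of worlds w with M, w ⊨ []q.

a: successors {b, c, f, h}; q there: b:T, c:F, f:T, h:T. ✗
b: successors {b, c, d}; q there: b:T, c:F, d:T. ✗
c: successors {b, f}; q there: b:T, f:T. ✓
d: successors {b, c, f, h}; q there: b:T, c:F, f:T, h:T. ✗
e: successors {c, d, e, g, h}; q there: c:F, d:T, e:F, g:F, h:T. ✗
f: successors {a}; q there: a:T. ✓
g: successors {a, e, h}; q there: a:T, e:F, h:T. ✗
h: successors {a, d, g}; q there: a:T, d:T, g:F. ✗

{c, f}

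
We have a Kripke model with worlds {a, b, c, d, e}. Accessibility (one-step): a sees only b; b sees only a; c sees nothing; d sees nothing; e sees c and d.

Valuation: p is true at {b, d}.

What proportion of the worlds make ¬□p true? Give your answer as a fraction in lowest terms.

a: □p is T. ✗
b: □p is F. ✓
c: □p is T. ✗
d: □p is T. ✗
e: □p is F. ✓
That's 2 of 5 worlds, so 2/5.

2/5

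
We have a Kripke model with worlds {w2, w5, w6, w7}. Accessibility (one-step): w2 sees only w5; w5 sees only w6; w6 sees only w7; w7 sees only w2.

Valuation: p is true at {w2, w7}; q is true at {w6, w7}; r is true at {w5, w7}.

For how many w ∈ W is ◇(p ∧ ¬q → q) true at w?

3

w2: successors {w5}; p ∧ ¬q → q there: w5:T. ✓
w5: successors {w6}; p ∧ ¬q → q there: w6:T. ✓
w6: successors {w7}; p ∧ ¬q → q there: w7:T. ✓
w7: successors {w2}; p ∧ ¬q → q there: w2:F. ✗
Satisfying worlds: {w2, w5, w6}.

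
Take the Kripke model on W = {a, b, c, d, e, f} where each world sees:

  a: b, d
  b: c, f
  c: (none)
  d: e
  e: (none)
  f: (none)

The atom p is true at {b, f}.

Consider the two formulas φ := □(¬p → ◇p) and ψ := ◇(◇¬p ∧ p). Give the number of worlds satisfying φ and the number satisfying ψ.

3 and 1

For □(¬p → ◇p):
a: successors {b, d}; ¬p → ◇p there: b:T, d:F. ✗
b: successors {c, f}; ¬p → ◇p there: c:F, f:T. ✗
c: no successors, so □(¬p → ◇p) holds vacuously. ✓
d: successors {e}; ¬p → ◇p there: e:F. ✗
e: no successors, so □(¬p → ◇p) holds vacuously. ✓
f: no successors, so □(¬p → ◇p) holds vacuously. ✓
— 3 worlds.
For ◇(◇¬p ∧ p):
a: successors {b, d}; ◇¬p ∧ p there: b:T, d:F. ✓
b: successors {c, f}; ◇¬p ∧ p there: c:F, f:F. ✗
c: no successors, so ◇(◇¬p ∧ p) fails. ✗
d: successors {e}; ◇¬p ∧ p there: e:F. ✗
e: no successors, so ◇(◇¬p ∧ p) fails. ✗
f: no successors, so ◇(◇¬p ∧ p) fails. ✗
— 1 world.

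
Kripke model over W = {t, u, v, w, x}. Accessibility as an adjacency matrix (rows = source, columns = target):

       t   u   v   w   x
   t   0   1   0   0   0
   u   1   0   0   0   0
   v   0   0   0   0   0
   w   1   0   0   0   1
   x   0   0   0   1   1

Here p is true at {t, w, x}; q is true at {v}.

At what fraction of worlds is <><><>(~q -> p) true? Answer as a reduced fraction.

3/5

t: successors {u}; <><>(~q -> p) there: u:F. ✗
u: successors {t}; <><>(~q -> p) there: t:T. ✓
v: no successors, so <><><>(~q -> p) fails. ✗
w: successors {t, x}; <><>(~q -> p) there: t:T, x:T. ✓
x: successors {w, x}; <><>(~q -> p) there: w:T, x:T. ✓
That's 3 of 5 worlds, so 3/5.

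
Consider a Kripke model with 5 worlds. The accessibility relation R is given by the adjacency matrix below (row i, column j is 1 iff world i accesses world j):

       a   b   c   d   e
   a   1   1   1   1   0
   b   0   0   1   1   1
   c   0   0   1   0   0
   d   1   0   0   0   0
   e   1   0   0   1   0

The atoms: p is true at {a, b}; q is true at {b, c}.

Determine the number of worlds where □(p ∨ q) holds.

2

a: successors {a, b, c, d}; p ∨ q there: a:T, b:T, c:T, d:F. ✗
b: successors {c, d, e}; p ∨ q there: c:T, d:F, e:F. ✗
c: successors {c}; p ∨ q there: c:T. ✓
d: successors {a}; p ∨ q there: a:T. ✓
e: successors {a, d}; p ∨ q there: a:T, d:F. ✗
Satisfying worlds: {c, d}.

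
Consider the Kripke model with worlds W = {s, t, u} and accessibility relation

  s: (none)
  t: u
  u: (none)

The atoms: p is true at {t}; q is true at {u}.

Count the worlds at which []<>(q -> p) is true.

s: no successors, so []<>(q -> p) holds vacuously. ✓
t: successors {u}; <>(q -> p) there: u:F. ✗
u: no successors, so []<>(q -> p) holds vacuously. ✓
Satisfying worlds: {s, u}.

2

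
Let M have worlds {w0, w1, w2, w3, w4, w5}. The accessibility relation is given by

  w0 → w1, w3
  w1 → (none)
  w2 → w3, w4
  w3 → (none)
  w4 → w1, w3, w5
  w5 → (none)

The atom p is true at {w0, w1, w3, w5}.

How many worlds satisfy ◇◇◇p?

w0: successors {w1, w3}; ◇◇p there: w1:F, w3:F. ✗
w1: no successors, so ◇◇◇p fails. ✗
w2: successors {w3, w4}; ◇◇p there: w3:F, w4:F. ✗
w3: no successors, so ◇◇◇p fails. ✗
w4: successors {w1, w3, w5}; ◇◇p there: w1:F, w3:F, w5:F. ✗
w5: no successors, so ◇◇◇p fails. ✗
Satisfying worlds: ∅.

0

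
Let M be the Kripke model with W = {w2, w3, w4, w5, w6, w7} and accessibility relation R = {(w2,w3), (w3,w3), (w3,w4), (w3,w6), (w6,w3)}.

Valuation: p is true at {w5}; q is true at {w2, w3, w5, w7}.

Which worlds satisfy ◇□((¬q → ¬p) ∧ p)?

w2: successors {w3}; □((¬q → ¬p) ∧ p) there: w3:F. ✗
w3: successors {w3, w4, w6}; □((¬q → ¬p) ∧ p) there: w3:F, w4:T, w6:F. ✓
w4: no successors, so ◇□((¬q → ¬p) ∧ p) fails. ✗
w5: no successors, so ◇□((¬q → ¬p) ∧ p) fails. ✗
w6: successors {w3}; □((¬q → ¬p) ∧ p) there: w3:F. ✗
w7: no successors, so ◇□((¬q → ¬p) ∧ p) fails. ✗

{w3}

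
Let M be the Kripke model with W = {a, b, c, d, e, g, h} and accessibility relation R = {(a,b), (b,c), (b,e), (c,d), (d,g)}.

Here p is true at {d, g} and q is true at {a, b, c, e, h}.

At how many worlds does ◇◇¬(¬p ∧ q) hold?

a: successors {b}; ◇¬(¬p ∧ q) there: b:F. ✗
b: successors {c, e}; ◇¬(¬p ∧ q) there: c:T, e:F. ✓
c: successors {d}; ◇¬(¬p ∧ q) there: d:T. ✓
d: successors {g}; ◇¬(¬p ∧ q) there: g:F. ✗
e: no successors, so ◇◇¬(¬p ∧ q) fails. ✗
g: no successors, so ◇◇¬(¬p ∧ q) fails. ✗
h: no successors, so ◇◇¬(¬p ∧ q) fails. ✗
Satisfying worlds: {b, c}.

2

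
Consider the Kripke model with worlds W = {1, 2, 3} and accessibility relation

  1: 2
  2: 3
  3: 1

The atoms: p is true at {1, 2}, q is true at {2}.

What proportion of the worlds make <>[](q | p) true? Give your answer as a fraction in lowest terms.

1: successors {2}; [](q | p) there: 2:F. ✗
2: successors {3}; [](q | p) there: 3:T. ✓
3: successors {1}; [](q | p) there: 1:T. ✓
That's 2 of 3 worlds, so 2/3.

2/3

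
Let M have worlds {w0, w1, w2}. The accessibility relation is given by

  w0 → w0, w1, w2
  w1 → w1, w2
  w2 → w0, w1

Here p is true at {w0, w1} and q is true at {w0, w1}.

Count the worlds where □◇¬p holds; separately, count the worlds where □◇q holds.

1 and 3

For □◇¬p:
w0: successors {w0, w1, w2}; ◇¬p there: w0:T, w1:T, w2:F. ✗
w1: successors {w1, w2}; ◇¬p there: w1:T, w2:F. ✗
w2: successors {w0, w1}; ◇¬p there: w0:T, w1:T. ✓
— 1 world.
For □◇q:
w0: successors {w0, w1, w2}; ◇q there: w0:T, w1:T, w2:T. ✓
w1: successors {w1, w2}; ◇q there: w1:T, w2:T. ✓
w2: successors {w0, w1}; ◇q there: w0:T, w1:T. ✓
— 3 worlds.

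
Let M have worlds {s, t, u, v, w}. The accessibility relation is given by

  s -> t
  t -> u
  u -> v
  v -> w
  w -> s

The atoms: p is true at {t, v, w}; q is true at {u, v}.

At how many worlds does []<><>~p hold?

s: successors {t}; <><>~p there: t:F. ✗
t: successors {u}; <><>~p there: u:F. ✗
u: successors {v}; <><>~p there: v:T. ✓
v: successors {w}; <><>~p there: w:F. ✗
w: successors {s}; <><>~p there: s:T. ✓
Satisfying worlds: {u, w}.

2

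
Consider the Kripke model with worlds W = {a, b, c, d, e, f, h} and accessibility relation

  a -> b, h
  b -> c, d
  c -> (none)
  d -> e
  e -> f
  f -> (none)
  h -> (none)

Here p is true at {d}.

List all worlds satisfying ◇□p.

{a, b, e}

a: successors {b, h}; □p there: b:F, h:T. ✓
b: successors {c, d}; □p there: c:T, d:F. ✓
c: no successors, so ◇□p fails. ✗
d: successors {e}; □p there: e:F. ✗
e: successors {f}; □p there: f:T. ✓
f: no successors, so ◇□p fails. ✗
h: no successors, so ◇□p fails. ✗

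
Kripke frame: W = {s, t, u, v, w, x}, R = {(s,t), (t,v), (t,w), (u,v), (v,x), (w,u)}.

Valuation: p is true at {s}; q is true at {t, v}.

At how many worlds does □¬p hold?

6

s: successors {t}; ¬p there: t:T. ✓
t: successors {v, w}; ¬p there: v:T, w:T. ✓
u: successors {v}; ¬p there: v:T. ✓
v: successors {x}; ¬p there: x:T. ✓
w: successors {u}; ¬p there: u:T. ✓
x: no successors, so □¬p holds vacuously. ✓
Satisfying worlds: {s, t, u, v, w, x}.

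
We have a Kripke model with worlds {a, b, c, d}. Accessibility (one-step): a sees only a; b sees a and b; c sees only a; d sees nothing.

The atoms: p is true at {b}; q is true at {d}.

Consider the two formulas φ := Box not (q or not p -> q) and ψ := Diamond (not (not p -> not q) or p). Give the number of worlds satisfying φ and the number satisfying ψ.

3 and 1

For Box not (q or not p -> q):
a: successors {a}; not (q or not p -> q) there: a:T. ✓
b: successors {a, b}; not (q or not p -> q) there: a:T, b:F. ✗
c: successors {a}; not (q or not p -> q) there: a:T. ✓
d: no successors, so Box not (q or not p -> q) holds vacuously. ✓
— 3 worlds.
For Diamond (not (not p -> not q) or p):
a: successors {a}; not (not p -> not q) or p there: a:F. ✗
b: successors {a, b}; not (not p -> not q) or p there: a:F, b:T. ✓
c: successors {a}; not (not p -> not q) or p there: a:F. ✗
d: no successors, so Diamond (not (not p -> not q) or p) fails. ✗
— 1 world.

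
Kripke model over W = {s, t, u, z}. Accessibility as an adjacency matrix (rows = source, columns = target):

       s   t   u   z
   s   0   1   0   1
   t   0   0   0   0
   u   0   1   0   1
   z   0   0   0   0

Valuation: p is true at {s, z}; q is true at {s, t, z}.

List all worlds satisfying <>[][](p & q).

s: successors {t, z}; [][](p & q) there: t:T, z:T. ✓
t: no successors, so <>[][](p & q) fails. ✗
u: successors {t, z}; [][](p & q) there: t:T, z:T. ✓
z: no successors, so <>[][](p & q) fails. ✗

{s, u}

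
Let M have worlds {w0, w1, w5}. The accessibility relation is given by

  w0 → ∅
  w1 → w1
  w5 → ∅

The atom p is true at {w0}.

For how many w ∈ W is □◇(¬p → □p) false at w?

w0: no successors, so □◇(¬p → □p) holds vacuously. ✓
w1: successors {w1}; ◇(¬p → □p) there: w1:F. ✗
w5: no successors, so □◇(¬p → □p) holds vacuously. ✓
Satisfying worlds: {w0, w5}.
So □◇(¬p → □p) fails at the other 1 world.

1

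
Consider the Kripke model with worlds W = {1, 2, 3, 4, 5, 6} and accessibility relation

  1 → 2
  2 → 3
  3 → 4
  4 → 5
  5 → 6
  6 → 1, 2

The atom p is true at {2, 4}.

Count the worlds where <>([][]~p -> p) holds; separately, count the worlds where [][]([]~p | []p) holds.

5 and 5

For <>([][]~p -> p):
1: successors {2}; [][]~p -> p there: 2:T. ✓
2: successors {3}; [][]~p -> p there: 3:F. ✗
3: successors {4}; [][]~p -> p there: 4:T. ✓
4: successors {5}; [][]~p -> p there: 5:T. ✓
5: successors {6}; [][]~p -> p there: 6:T. ✓
6: successors {1, 2}; [][]~p -> p there: 1:F, 2:T. ✓
— 5 worlds.
For [][]([]~p | []p):
1: successors {2}; []([]~p | []p) there: 2:T. ✓
2: successors {3}; []([]~p | []p) there: 3:T. ✓
3: successors {4}; []([]~p | []p) there: 4:T. ✓
4: successors {5}; []([]~p | []p) there: 5:F. ✗
5: successors {6}; []([]~p | []p) there: 6:T. ✓
6: successors {1, 2}; []([]~p | []p) there: 1:T, 2:T. ✓
— 5 worlds.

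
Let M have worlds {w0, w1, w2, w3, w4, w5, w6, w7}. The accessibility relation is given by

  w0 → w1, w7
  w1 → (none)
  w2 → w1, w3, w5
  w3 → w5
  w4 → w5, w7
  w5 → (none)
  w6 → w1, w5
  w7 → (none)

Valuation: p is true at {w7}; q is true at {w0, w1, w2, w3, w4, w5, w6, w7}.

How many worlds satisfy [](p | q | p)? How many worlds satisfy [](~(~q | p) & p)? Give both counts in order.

8 and 3

For [](p | q | p):
w0: successors {w1, w7}; p | q | p there: w1:T, w7:T. ✓
w1: no successors, so [](p | q | p) holds vacuously. ✓
w2: successors {w1, w3, w5}; p | q | p there: w1:T, w3:T, w5:T. ✓
w3: successors {w5}; p | q | p there: w5:T. ✓
w4: successors {w5, w7}; p | q | p there: w5:T, w7:T. ✓
w5: no successors, so [](p | q | p) holds vacuously. ✓
w6: successors {w1, w5}; p | q | p there: w1:T, w5:T. ✓
w7: no successors, so [](p | q | p) holds vacuously. ✓
— 8 worlds.
For [](~(~q | p) & p):
w0: successors {w1, w7}; ~(~q | p) & p there: w1:F, w7:F. ✗
w1: no successors, so [](~(~q | p) & p) holds vacuously. ✓
w2: successors {w1, w3, w5}; ~(~q | p) & p there: w1:F, w3:F, w5:F. ✗
w3: successors {w5}; ~(~q | p) & p there: w5:F. ✗
w4: successors {w5, w7}; ~(~q | p) & p there: w5:F, w7:F. ✗
w5: no successors, so [](~(~q | p) & p) holds vacuously. ✓
w6: successors {w1, w5}; ~(~q | p) & p there: w1:F, w5:F. ✗
w7: no successors, so [](~(~q | p) & p) holds vacuously. ✓
— 3 worlds.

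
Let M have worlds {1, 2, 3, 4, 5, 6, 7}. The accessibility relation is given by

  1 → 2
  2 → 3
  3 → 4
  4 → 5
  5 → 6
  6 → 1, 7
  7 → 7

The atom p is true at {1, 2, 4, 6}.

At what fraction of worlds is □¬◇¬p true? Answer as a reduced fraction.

1: successors {2}; ¬◇¬p there: 2:F. ✗
2: successors {3}; ¬◇¬p there: 3:T. ✓
3: successors {4}; ¬◇¬p there: 4:F. ✗
4: successors {5}; ¬◇¬p there: 5:T. ✓
5: successors {6}; ¬◇¬p there: 6:F. ✗
6: successors {1, 7}; ¬◇¬p there: 1:T, 7:F. ✗
7: successors {7}; ¬◇¬p there: 7:F. ✗
That's 2 of 7 worlds, so 2/7.

2/7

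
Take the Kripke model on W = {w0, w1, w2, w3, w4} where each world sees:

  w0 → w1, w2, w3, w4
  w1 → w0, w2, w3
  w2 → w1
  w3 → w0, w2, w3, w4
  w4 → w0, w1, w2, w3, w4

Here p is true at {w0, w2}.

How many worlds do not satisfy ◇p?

1

w0: successors {w1, w2, w3, w4}; p there: w1:F, w2:T, w3:F, w4:F. ✓
w1: successors {w0, w2, w3}; p there: w0:T, w2:T, w3:F. ✓
w2: successors {w1}; p there: w1:F. ✗
w3: successors {w0, w2, w3, w4}; p there: w0:T, w2:T, w3:F, w4:F. ✓
w4: successors {w0, w1, w2, w3, w4}; p there: w0:T, w1:F, w2:T, w3:F, w4:F. ✓
Satisfying worlds: {w0, w1, w3, w4}.
So ◇p fails at the other 1 world.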